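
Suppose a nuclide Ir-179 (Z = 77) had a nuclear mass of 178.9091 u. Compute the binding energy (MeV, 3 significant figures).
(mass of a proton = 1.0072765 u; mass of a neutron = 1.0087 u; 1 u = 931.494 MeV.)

The nucleus contains 77 protons and 179 − 77 = 102 neutrons.
Σm = 77·m_p + 102·m_n = 77.5602905 + 102.8874 = 180.4476905 u
The mass defect is 180.4476905 − 178.9091 = 1.5385905 u.
Binding energy = Δm·c² = 1.5385905 × 931.494 MeV/u = 1433.19 MeV

1430 MeV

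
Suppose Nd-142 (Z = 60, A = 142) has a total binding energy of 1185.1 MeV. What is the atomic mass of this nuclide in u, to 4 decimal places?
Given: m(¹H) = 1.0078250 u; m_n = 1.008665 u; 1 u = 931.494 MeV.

Mass defect = 1185.1 MeV / (931.494 MeV/u) = 1.272257 u
Constituent mass = 60(1.0078250) + 82(1.008665) = 143.1800300 u
Atomic mass = 143.1800300 − 1.272257 = 141.9077730 u ≈ 141.9078 u (to 4 decimal places)

141.9078 u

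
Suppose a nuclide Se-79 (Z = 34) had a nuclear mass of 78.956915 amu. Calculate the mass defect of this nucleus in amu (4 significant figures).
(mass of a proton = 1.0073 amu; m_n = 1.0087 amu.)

The nucleus contains 34 protons and 79 − 34 = 45 neutrons.
Total constituent mass: 34 × 1.0073 + 45 × 1.0087 = 79.6397 amu
The mass defect is 79.6397 − 78.956915 = 0.682785 amu.

0.6828 amu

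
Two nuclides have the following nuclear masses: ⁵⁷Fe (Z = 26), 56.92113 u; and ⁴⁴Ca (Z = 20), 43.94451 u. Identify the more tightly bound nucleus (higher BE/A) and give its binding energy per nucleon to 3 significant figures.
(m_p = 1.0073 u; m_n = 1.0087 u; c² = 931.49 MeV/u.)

⁵⁷Fe; 8.80 MeV/nucleon

⁵⁷Fe: Σm = 26(1.0073) + 31(1.0087) = 57.4595 u; Δm = 0.53837 u; E_B = 501.49 MeV; E_B/A = 8.798 MeV
⁴⁴Ca: Σm = 20(1.0073) + 24(1.0087) = 44.3548 u; Δm = 0.41029 u; E_B = 382.18 MeV; E_B/A = 8.686 MeV
⁵⁷Fe has the higher binding energy per nucleon, so it is the more tightly bound nucleus.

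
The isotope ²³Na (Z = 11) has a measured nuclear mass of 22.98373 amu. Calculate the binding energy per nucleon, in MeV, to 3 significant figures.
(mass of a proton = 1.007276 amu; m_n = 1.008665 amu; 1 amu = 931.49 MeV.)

8.11 MeV/nucleon

The nucleus contains 11 protons and 23 − 11 = 12 neutrons.
Mass of separated nucleons = 11(1.007276) + 12(1.008665) = 11.080036 + 12.103980 = 23.184016 amu
Δm = 23.184016 − 22.98373 = 0.200286 amu
Binding energy = Δm·c² = 0.200286 × 931.49 MeV/amu = 186.564 MeV
BE/A = 186.564 MeV / 23 = 8.111 MeV/nucleon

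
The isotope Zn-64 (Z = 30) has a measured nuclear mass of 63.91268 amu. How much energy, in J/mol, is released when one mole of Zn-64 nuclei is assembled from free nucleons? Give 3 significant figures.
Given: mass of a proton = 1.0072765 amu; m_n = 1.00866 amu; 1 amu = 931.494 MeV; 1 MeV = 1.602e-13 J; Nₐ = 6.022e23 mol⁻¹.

With 30 protons and 34 neutrons (A = 64):
Mass of separated nucleons = 30(1.0072765) + 34(1.00866) = 30.2182950 + 34.29444 = 64.5127350 amu
The mass defect is 64.5127350 − 63.91268 = 0.6000550 amu.
Converting to energy: 0.6000550 amu × 931.494 MeV/amu = 558.948 MeV
Per nucleus in joules: 558.948 MeV × 1.602e-13 J/MeV = 8.9543e-11 J
Per mole: 8.9543e-11 J × 6.022e23 mol⁻¹ = 5.3923e+13 J/mol

5.39e+13 J/mol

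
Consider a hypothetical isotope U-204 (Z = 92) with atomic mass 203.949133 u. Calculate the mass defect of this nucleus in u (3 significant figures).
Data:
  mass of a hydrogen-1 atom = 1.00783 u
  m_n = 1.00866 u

1.74 u

Σm = 92·m(¹H) + 112·m_n = 92.72036 + 112.96992 = 205.69028 u
Δm = 205.69028 − 203.949133 = 1.741147 u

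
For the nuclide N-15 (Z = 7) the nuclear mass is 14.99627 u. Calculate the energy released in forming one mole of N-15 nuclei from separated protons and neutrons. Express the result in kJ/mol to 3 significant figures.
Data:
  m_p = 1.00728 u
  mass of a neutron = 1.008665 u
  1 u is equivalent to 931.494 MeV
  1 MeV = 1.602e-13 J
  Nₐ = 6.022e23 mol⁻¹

1.11e+10 kJ/mol

Σm = 7·m_p + 8·m_n = 7.05096 + 8.069320 = 15.120280 u
The mass defect is 15.120280 − 14.99627 = 0.124010 u.
Binding energy = Δm·c² = 0.124010 × 931.494 MeV/u = 115.515 MeV
Per nucleus in joules: 115.515 MeV × 1.602e-13 J/MeV = 1.8506e-11 J
Per mole: 1.8506e-11 J × 6.022e23 mol⁻¹ = 1.1144e+13 J/mol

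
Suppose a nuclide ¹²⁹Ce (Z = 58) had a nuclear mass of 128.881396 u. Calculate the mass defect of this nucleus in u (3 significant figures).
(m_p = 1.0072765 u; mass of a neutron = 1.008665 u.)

1.16 u

Mass of separated nucleons = 58(1.0072765) + 71(1.008665) = 58.4220370 + 71.615215 = 130.0372520 u
Mass defect Δm = 130.0372520 − 128.881396 = 1.1558560 u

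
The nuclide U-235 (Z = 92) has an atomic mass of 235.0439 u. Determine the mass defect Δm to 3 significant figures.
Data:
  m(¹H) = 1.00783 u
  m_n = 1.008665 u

Total constituent mass: 92 × 1.00783 + 143 × 1.008665 = 236.959455 u
The mass defect is 236.959455 − 235.0439 = 1.915555 u.

1.92 u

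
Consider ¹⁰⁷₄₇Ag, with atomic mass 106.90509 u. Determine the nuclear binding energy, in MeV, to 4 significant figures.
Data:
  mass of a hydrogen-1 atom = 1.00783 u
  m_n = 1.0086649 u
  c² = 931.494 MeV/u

The nucleus contains 47 protons and 107 − 47 = 60 neutrons.
Mass of separated nucleons = 47(1.00783) + 60(1.0086649) = 47.36801 + 60.5198940 = 107.8879040 u
The mass defect is 107.8879040 − 106.90509 = 0.9828140 u.
E_B = 0.9828140 × 931.494 = 915.485 MeV

915.5 MeV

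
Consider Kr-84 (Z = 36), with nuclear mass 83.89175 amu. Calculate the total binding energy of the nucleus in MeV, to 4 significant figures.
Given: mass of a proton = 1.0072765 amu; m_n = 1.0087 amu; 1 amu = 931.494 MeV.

The nucleus contains 36 protons and 84 − 36 = 48 neutrons.
Mass of separated nucleons = 36(1.0072765) + 48(1.0087) = 36.2619540 + 48.4176 = 84.6795540 amu
Mass defect Δm = 84.6795540 − 83.89175 = 0.7878040 amu
Converting to energy: 0.7878040 amu × 931.494 MeV/amu = 733.835 MeV

733.8 MeV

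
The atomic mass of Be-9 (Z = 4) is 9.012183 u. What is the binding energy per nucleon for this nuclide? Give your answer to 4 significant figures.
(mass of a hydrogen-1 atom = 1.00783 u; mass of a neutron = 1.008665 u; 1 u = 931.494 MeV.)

Z = 4, so N = A − Z = 9 − 4 = 5.
Total constituent mass: 4 × 1.00783 + 5 × 1.008665 = 9.074645 u
Mass defect Δm = 9.074645 − 9.012183 = 0.062462 u
E_B = 0.062462 × 931.494 = 58.1830 MeV
Dividing by A = 9 gives 6.465 MeV per nucleon.

6.465 MeV/nucleon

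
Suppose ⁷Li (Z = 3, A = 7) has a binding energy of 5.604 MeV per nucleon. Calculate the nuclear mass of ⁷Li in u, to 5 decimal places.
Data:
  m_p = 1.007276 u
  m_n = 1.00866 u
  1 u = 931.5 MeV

Total binding energy = 7 × 5.604 = 39.228 MeV
Mass defect = 39.228 MeV / (931.5 MeV/u) = 0.0421127 u
Constituent mass = 3(1.007276) + 4(1.00866) = 7.056468 u
Nuclear mass = 7.056468 − 0.0421127 = 7.0143553 u ≈ 7.01436 u (to 5 decimal places)

7.01436 u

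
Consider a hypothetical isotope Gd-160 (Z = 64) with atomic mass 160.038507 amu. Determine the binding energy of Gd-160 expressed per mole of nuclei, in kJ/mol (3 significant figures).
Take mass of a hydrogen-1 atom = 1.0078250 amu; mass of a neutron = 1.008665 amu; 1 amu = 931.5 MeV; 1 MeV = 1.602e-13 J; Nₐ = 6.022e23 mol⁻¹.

The nucleus contains 64 protons and 160 − 64 = 96 neutrons.
Mass of separated nucleons = 64(1.0078250) + 96(1.008665) = 64.5008000 + 96.831840 = 161.3326400 amu
Mass defect Δm = 161.3326400 − 160.038507 = 1.2941330 amu
Binding energy = Δm·c² = 1.2941330 × 931.5 MeV/amu = 1205.48 MeV
Per nucleus in joules: 1205.48 MeV × 1.602e-13 J/MeV = 1.9312e-10 J
Per mole: 1.9312e-10 J × 6.022e23 mol⁻¹ = 1.1630e+14 J/mol

1.16e+11 kJ/mol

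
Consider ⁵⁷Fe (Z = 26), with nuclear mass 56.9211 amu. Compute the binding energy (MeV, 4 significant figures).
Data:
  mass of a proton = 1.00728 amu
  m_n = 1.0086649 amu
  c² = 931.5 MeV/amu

The nucleus contains 26 protons and 57 − 26 = 31 neutrons.
Σm = 26·m_p + 31·m_n = 26.18928 + 31.2686119 = 57.4578919 amu
Mass defect Δm = 57.4578919 − 56.9211 = 0.5367919 amu
E_B = 0.5367919 × 931.5 = 500.022 MeV

500.0 MeV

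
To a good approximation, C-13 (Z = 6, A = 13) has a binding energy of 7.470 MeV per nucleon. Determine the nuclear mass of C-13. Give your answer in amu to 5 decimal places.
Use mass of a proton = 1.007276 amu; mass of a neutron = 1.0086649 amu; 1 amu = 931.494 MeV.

13.00006 amu

Total binding energy = 13 × 7.470 = 97.110 MeV
Mass defect = 97.110 MeV / (931.494 MeV/amu) = 0.1042519 amu
Constituent mass = 6(1.007276) + 7(1.0086649) = 13.1043103 amu
Nuclear mass = 13.1043103 − 0.1042519 = 13.0000584 amu ≈ 13.00006 amu (to 5 decimal places)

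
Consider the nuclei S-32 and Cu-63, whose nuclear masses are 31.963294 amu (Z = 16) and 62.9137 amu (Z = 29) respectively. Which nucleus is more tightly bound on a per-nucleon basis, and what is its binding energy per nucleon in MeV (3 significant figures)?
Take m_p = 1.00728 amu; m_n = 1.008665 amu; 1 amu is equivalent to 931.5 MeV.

S-32: Σm = 16(1.00728) + 16(1.008665) = 32.255120 amu; Δm = 0.291826 amu; E_B = 271.836 MeV; E_B/A = 8.4949 MeV
Cu-63: Σm = 29(1.00728) + 34(1.008665) = 63.505730 amu; Δm = 0.592030 amu; E_B = 551.48 MeV; E_B/A = 8.754 MeV
Cu-63 has the higher binding energy per nucleon, so it is the more tightly bound nucleus.

Cu-63; 8.75 MeV/nucleon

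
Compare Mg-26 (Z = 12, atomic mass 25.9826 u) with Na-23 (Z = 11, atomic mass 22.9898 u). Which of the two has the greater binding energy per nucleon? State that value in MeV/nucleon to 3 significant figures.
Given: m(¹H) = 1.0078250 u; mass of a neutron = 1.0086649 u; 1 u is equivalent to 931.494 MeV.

Mg-26: Σm = 12(1.0078250) + 14(1.0086649) = 26.2152086 u; Δm = 0.2326086 u; E_B = 216.674 MeV; E_B/A = 8.334 MeV
Na-23: Σm = 11(1.0078250) + 12(1.0086649) = 23.1900538 u; Δm = 0.2002538 u; E_B = 186.54 MeV; E_B/A = 8.110 MeV
Mg-26 has the higher binding energy per nucleon, so it is the more tightly bound nucleus.

Mg-26; 8.33 MeV/nucleon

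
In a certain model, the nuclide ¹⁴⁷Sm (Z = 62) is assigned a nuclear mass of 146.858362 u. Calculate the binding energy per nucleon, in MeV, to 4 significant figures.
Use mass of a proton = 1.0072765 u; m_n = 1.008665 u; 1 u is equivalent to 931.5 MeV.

8.423 MeV/nucleon

With 62 protons and 85 neutrons (A = 147):
Total constituent mass: 62 × 1.0072765 + 85 × 1.008665 = 148.1876680 u
Δm = 148.1876680 − 146.858362 = 1.3293060 u
Converting to energy: 1.3293060 u × 931.5 MeV/u = 1238.25 MeV
Per nucleon: 1238.25 / 147 = 8.423 MeV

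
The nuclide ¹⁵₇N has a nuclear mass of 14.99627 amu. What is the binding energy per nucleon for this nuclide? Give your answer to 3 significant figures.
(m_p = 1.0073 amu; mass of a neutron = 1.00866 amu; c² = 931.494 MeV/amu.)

Mass of separated nucleons = 7(1.0073) + 8(1.00866) = 7.0511 + 8.06928 = 15.12038 amu
Δm = 15.12038 − 14.99627 = 0.12411 amu
E_B = 0.12411 × 931.494 = 115.608 MeV
BE/A = 115.608 MeV / 15 = 7.707 MeV/nucleon

7.71 MeV/nucleon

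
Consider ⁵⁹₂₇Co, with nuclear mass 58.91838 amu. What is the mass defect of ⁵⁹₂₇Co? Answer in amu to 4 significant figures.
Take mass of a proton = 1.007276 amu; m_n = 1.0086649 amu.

With 27 protons and 32 neutrons (A = 59):
Σm = 27·m_p + 32·m_n = 27.196452 + 32.2772768 = 59.4737288 amu
Δm = 59.4737288 − 58.91838 = 0.5553488 amu

0.5553 amu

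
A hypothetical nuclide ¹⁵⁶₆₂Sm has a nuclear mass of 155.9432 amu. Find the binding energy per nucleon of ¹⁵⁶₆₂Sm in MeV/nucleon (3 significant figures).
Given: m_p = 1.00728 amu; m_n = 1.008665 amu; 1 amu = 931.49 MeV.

7.90 MeV/nucleon

The nucleus contains 62 protons and 156 − 62 = 94 neutrons.
Total constituent mass: 62 × 1.00728 + 94 × 1.008665 = 157.265870 amu
Mass defect Δm = 157.265870 − 155.9432 = 1.322670 amu
Converting to energy: 1.322670 amu × 931.49 MeV/amu = 1232.05 MeV
Per nucleon: 1232.05 / 156 = 7.898 MeV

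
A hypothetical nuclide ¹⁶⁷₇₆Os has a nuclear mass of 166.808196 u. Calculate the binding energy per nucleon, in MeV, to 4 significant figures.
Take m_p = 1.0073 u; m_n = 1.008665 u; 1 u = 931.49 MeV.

Z = 76, so N = A − Z = 167 − 76 = 91.
Total constituent mass: 76 × 1.0073 + 91 × 1.008665 = 168.343315 u
Δm = 168.343315 − 166.808196 = 1.535119 u
E_B = 1.535119 × 931.49 = 1429.95 MeV
BE/A = 1429.95 MeV / 167 = 8.563 MeV/nucleon

8.563 MeV/nucleon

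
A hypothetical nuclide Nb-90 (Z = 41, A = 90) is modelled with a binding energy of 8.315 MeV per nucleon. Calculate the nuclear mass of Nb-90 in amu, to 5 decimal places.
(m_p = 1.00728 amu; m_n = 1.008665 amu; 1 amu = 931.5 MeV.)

89.91968 amu

Total binding energy = 90 × 8.315 = 748.350 MeV
Mass defect = 748.350 MeV / (931.5 MeV/amu) = 0.8033816 amu
Constituent mass = 41(1.00728) + 49(1.008665) = 90.723065 amu
Nuclear mass = 90.723065 − 0.8033816 = 89.9196834 amu ≈ 89.91968 amu (to 5 decimal places)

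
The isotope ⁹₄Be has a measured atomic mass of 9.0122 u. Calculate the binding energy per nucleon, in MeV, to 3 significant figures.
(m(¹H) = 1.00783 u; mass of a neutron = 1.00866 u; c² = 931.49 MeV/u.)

Mass of separated nucleons = 4(1.00783) + 5(1.00866) = 4.03132 + 5.04330 = 9.07462 u
Mass defect Δm = 9.07462 − 9.0122 = 0.06242 u
E_B = 0.06242 × 931.49 = 58.1436 MeV
Per nucleon: 58.1436 / 9 = 6.460 MeV

6.46 MeV/nucleon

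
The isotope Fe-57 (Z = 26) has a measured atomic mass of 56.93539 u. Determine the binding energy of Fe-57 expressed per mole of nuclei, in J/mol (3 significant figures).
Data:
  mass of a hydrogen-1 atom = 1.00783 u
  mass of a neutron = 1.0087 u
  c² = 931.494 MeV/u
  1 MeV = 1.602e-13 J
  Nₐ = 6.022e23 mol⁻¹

4.83e+13 J/mol

Mass of separated nucleons = 26(1.00783) + 31(1.0087) = 26.20358 + 31.2697 = 57.47328 u
Mass defect Δm = 57.47328 − 56.93539 = 0.53789 u
Converting to energy: 0.53789 u × 931.494 MeV/u = 501.041 MeV
Per nucleus in joules: 501.041 MeV × 1.602e-13 J/MeV = 8.0267e-11 J
Per mole: 8.0267e-11 J × 6.022e23 mol⁻¹ = 4.8337e+13 J/mol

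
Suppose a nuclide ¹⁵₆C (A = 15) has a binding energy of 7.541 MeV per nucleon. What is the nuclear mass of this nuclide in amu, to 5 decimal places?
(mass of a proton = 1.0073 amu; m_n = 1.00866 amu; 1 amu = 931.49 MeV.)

15.00031 amu

Total binding energy = 15 × 7.541 = 113.115 MeV
Mass defect = 113.115 MeV / (931.49 MeV/amu) = 0.1214345 amu
Constituent mass = 6(1.0073) + 9(1.00866) = 15.12174 amu
Nuclear mass = 15.12174 − 0.1214345 = 15.0003055 amu ≈ 15.00031 amu (to 5 decimal places)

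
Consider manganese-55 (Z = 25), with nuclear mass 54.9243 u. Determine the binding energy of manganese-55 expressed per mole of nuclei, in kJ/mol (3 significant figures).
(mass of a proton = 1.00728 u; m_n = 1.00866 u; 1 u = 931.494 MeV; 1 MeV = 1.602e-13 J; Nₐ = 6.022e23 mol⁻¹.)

With 25 protons and 30 neutrons (A = 55):
Mass of separated nucleons = 25(1.00728) + 30(1.00866) = 25.18200 + 30.25980 = 55.44180 u
Δm = 55.44180 − 54.9243 = 0.51750 u
Binding energy = Δm·c² = 0.51750 × 931.494 MeV/u = 482.048 MeV
Per nucleus in joules: 482.048 MeV × 1.602e-13 J/MeV = 7.7224e-11 J
Per mole: 7.7224e-11 J × 6.022e23 mol⁻¹ = 4.6504e+13 J/mol

4.65e+10 kJ/mol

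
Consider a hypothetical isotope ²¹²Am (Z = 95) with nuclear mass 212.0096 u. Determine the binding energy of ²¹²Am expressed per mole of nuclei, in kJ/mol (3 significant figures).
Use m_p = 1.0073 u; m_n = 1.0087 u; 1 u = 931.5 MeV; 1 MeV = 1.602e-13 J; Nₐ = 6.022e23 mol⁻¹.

1.53e+11 kJ/mol

Total constituent mass: 95 × 1.0073 + 117 × 1.0087 = 213.7114 u
The mass defect is 213.7114 − 212.0096 = 1.7018 u.
Converting to energy: 1.7018 u × 931.5 MeV/u = 1585.23 MeV
Per nucleus in joules: 1585.23 MeV × 1.602e-13 J/MeV = 2.5395e-10 J
Per mole: 2.5395e-10 J × 6.022e23 mol⁻¹ = 1.5293e+14 J/mol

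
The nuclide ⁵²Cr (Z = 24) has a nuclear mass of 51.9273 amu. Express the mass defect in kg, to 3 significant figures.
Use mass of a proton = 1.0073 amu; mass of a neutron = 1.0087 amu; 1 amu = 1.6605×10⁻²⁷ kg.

Mass of separated nucleons = 24(1.0073) + 28(1.0087) = 24.1752 + 28.2436 = 52.4188 amu
Δm = 52.4188 − 51.9273 = 0.4915 amu
In SI units: 0.4915 amu × 1.6605×10⁻²⁷ kg/amu = 8.1614e-28 kg

8.16e-28 kg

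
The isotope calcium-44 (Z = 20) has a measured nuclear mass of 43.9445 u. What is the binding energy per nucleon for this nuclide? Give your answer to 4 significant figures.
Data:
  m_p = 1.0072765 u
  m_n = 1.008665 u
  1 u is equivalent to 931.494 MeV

8.658 MeV/nucleon

With 20 protons and 24 neutrons (A = 44):
Total constituent mass: 20 × 1.0072765 + 24 × 1.008665 = 44.3534900 u
The mass defect is 44.3534900 − 43.9445 = 0.4089900 u.
Binding energy = Δm·c² = 0.4089900 × 931.494 MeV/u = 380.972 MeV
Per nucleon: 380.972 / 44 = 8.658 MeV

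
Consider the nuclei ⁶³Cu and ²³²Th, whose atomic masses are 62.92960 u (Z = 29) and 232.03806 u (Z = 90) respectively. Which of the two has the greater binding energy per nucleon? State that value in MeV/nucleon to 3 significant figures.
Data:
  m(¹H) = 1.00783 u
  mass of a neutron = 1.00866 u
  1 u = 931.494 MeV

⁶³Cu: Σm = 29(1.00783) + 34(1.00866) = 63.52151 u; Δm = 0.59191 u; E_B = 551.36 MeV; E_B/A = 8.752 MeV
²³²Th: Σm = 90(1.00783) + 142(1.00866) = 233.93442 u; Δm = 1.89636 u; E_B = 1766.4 MeV; E_B/A = 7.614 MeV
⁶³Cu has the higher binding energy per nucleon, so it is the more tightly bound nucleus.

⁶³Cu; 8.75 MeV/nucleon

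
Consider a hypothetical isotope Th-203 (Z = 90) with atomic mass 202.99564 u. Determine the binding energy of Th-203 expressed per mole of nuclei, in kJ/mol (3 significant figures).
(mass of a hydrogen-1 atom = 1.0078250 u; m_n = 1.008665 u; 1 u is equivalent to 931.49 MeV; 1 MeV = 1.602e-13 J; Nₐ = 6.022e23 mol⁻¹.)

1.52e+11 kJ/mol

Total constituent mass: 90 × 1.0078250 + 113 × 1.008665 = 204.6833950 u
Δm = 204.6833950 − 202.99564 = 1.6877550 u
Binding energy = Δm·c² = 1.6877550 × 931.49 MeV/u = 1572.13 MeV
Per nucleus in joules: 1572.13 MeV × 1.602e-13 J/MeV = 2.5186e-10 J
Per mole: 2.5186e-10 J × 6.022e23 mol⁻¹ = 1.5167e+14 J/mol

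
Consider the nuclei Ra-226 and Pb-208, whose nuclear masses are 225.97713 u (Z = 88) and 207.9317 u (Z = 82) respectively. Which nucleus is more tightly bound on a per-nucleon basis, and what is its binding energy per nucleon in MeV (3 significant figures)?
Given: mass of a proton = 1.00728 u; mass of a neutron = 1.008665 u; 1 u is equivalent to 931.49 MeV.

Pb-208; 7.87 MeV/nucleon

Ra-226: Σm = 88(1.00728) + 138(1.008665) = 227.836410 u; Δm = 1.859280 u; E_B = 1731.9 MeV; E_B/A = 7.663 MeV
Pb-208: Σm = 82(1.00728) + 126(1.008665) = 209.688750 u; Δm = 1.757050 u; E_B = 1636.7 MeV; E_B/A = 7.869 MeV
Pb-208 has the higher binding energy per nucleon, so it is the more tightly bound nucleus.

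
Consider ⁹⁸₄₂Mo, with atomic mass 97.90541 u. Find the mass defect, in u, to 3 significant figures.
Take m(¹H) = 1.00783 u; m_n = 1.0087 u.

0.911 u

The nucleus contains 42 protons and 98 − 42 = 56 neutrons.
Total constituent mass: 42 × 1.00783 + 56 × 1.0087 = 98.81606 u
Δm = 98.81606 − 97.90541 = 0.91065 u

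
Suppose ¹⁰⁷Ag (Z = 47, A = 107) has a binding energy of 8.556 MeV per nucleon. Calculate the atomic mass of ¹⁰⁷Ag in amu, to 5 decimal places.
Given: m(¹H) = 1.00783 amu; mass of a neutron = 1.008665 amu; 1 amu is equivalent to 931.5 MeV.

Total binding energy = 107 × 8.556 = 915.492 MeV
Mass defect = 915.492 MeV / (931.5 MeV/amu) = 0.9828148 amu
Constituent mass = 47(1.00783) + 60(1.008665) = 107.887910 amu
Atomic mass = 107.887910 − 0.9828148 = 106.9050952 amu ≈ 106.90510 amu (to 5 decimal places)

106.90510 amu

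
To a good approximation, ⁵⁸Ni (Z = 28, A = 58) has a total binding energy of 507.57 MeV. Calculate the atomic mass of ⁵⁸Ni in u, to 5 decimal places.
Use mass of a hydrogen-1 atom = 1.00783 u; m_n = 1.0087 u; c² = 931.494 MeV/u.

57.93534 u

Mass defect = 507.57 MeV / (931.494 MeV/u) = 0.5448988 u
Constituent mass = 28(1.00783) + 30(1.0087) = 58.48024 u
Atomic mass = 58.48024 − 0.5448988 = 57.9353412 u ≈ 57.93534 u (to 5 decimal places)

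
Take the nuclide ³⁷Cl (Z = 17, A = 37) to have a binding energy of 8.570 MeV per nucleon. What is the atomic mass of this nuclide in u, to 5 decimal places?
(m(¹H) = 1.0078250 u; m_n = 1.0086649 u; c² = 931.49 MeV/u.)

Total binding energy = 37 × 8.570 = 317.090 MeV
Mass defect = 317.090 MeV / (931.49 MeV/u) = 0.3404116 u
Constituent mass = 17(1.0078250) + 20(1.0086649) = 37.3063230 u
Atomic mass = 37.3063230 − 0.3404116 = 36.9659114 u ≈ 36.96591 u (to 5 decimal places)

36.96591 u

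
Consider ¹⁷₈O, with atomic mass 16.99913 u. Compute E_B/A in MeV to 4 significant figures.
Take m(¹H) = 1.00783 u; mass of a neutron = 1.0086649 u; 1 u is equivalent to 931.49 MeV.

Z = 8, so N = A − Z = 17 − 8 = 9.
Σm = 8·m(¹H) + 9·m_n = 8.06264 + 9.0779841 = 17.1406241 u
Mass defect Δm = 17.1406241 − 16.99913 = 0.1414941 u
Binding energy = Δm·c² = 0.1414941 × 931.49 MeV/u = 131.800 MeV
BE/A = 131.800 MeV / 17 = 7.753 MeV/nucleon

7.753 MeV/nucleon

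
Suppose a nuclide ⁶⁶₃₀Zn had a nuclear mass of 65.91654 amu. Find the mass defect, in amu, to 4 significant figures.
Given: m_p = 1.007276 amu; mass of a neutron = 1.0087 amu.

Total constituent mass: 30 × 1.007276 + 36 × 1.0087 = 66.531480 amu
Mass defect Δm = 66.531480 − 65.91654 = 0.614940 amu

0.6149 amu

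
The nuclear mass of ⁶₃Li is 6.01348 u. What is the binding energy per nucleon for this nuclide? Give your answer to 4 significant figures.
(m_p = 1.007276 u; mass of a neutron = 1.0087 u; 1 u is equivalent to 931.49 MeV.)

5.348 MeV/nucleon

Z = 3, so N = A − Z = 6 − 3 = 3.
Σm = 3·m_p + 3·m_n = 3.021828 + 3.0261 = 6.047928 u
Mass defect Δm = 6.047928 − 6.01348 = 0.034448 u
E_B = 0.034448 × 931.49 = 32.0880 MeV
BE/A = 32.0880 MeV / 6 = 5.348 MeV/nucleon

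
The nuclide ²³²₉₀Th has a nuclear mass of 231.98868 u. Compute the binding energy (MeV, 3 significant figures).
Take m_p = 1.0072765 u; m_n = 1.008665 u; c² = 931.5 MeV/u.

1770 MeV

With 90 protons and 142 neutrons (A = 232):
Σm = 90·m_p + 142·m_n = 90.6548850 + 143.230430 = 233.8853150 u
The mass defect is 233.8853150 − 231.98868 = 1.8966350 u.
Converting to energy: 1.8966350 u × 931.5 MeV/u = 1766.72 MeV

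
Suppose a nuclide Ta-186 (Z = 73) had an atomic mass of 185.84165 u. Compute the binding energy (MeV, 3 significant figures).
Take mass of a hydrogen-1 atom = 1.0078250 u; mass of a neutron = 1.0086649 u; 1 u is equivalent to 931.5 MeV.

Z = 73, so N = A − Z = 186 − 73 = 113.
Σm = 73·m(¹H) + 113·m_n = 73.5712250 + 113.9791337 = 187.5503587 u
Δm = 187.5503587 − 185.84165 = 1.7087087 u
Binding energy = Δm·c² = 1.7087087 × 931.5 MeV/u = 1591.66 MeV

1590 MeV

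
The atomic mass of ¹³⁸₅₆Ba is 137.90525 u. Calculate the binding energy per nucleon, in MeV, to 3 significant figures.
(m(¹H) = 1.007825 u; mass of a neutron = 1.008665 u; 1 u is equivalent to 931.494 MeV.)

The nucleus contains 56 protons and 138 − 56 = 82 neutrons.
Total constituent mass: 56 × 1.007825 + 82 × 1.008665 = 139.148730 u
The mass defect is 139.148730 − 137.90525 = 1.243480 u.
Converting to energy: 1.243480 u × 931.494 MeV/u = 1158.29 MeV
Dividing by A = 138 gives 8.393 MeV per nucleon.

8.39 MeV/nucleon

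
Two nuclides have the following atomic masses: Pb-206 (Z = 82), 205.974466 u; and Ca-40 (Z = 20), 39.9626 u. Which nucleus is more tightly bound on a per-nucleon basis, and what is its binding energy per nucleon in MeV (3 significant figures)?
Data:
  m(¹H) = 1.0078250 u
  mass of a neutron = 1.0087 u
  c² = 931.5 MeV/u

Pb-206: Σm = 82(1.0078250) + 124(1.0087) = 207.7204500 u; Δm = 1.7459840 u; E_B = 1626.4 MeV; E_B/A = 7.895 MeV
Ca-40: Σm = 20(1.0078250) + 20(1.0087) = 40.3305000 u; Δm = 0.3679000 u; E_B = 342.699 MeV; E_B/A = 8.567 MeV
Ca-40 has the higher binding energy per nucleon, so it is the more tightly bound nucleus.

Ca-40; 8.57 MeV/nucleon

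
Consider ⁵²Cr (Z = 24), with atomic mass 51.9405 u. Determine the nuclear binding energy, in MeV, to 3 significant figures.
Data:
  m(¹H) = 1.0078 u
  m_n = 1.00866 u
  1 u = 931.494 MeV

Total constituent mass: 24 × 1.0078 + 28 × 1.00866 = 52.42968 u
The mass defect is 52.42968 − 51.9405 = 0.48918 u.
E_B = 0.48918 × 931.494 = 455.668 MeV

456 MeV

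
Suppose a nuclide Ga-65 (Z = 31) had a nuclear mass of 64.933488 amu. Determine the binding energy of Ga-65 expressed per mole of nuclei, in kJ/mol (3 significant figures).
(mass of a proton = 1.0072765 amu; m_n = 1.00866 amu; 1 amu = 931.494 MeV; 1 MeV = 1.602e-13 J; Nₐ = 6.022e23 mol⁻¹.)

5.27e+10 kJ/mol

Z = 31, so N = A − Z = 65 − 31 = 34.
Mass of separated nucleons = 31(1.0072765) + 34(1.00866) = 31.2255715 + 34.29444 = 65.5200115 amu
Δm = 65.5200115 − 64.933488 = 0.5865235 amu
E_B = 0.5865235 × 931.494 = 546.343 MeV
Per nucleus in joules: 546.343 MeV × 1.602e-13 J/MeV = 8.7524e-11 J
Per mole: 8.7524e-11 J × 6.022e23 mol⁻¹ = 5.2707e+13 J/mol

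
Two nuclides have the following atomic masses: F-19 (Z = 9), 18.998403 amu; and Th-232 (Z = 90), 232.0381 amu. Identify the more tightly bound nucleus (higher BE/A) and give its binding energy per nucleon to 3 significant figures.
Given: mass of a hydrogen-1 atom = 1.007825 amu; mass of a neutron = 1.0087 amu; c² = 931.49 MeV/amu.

F-19: Σm = 9(1.007825) + 10(1.0087) = 19.157425 amu; Δm = 0.159022 amu; E_B = 148.13 MeV; E_B/A = 7.796 MeV
Th-232: Σm = 90(1.007825) + 142(1.0087) = 233.939650 amu; Δm = 1.901550 amu; E_B = 1771.27 MeV; E_B/A = 7.6348 MeV
F-19 has the higher binding energy per nucleon, so it is the more tightly bound nucleus.

F-19; 7.80 MeV/nucleon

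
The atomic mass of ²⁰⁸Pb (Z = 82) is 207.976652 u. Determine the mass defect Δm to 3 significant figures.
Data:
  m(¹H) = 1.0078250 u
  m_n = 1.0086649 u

Z = 82, so N = A − Z = 208 − 82 = 126.
Mass of separated nucleons = 82(1.0078250) + 126(1.0086649) = 82.6416500 + 127.0917774 = 209.7334274 u
The mass defect is 209.7334274 − 207.976652 = 1.7567754 u.

1.76 u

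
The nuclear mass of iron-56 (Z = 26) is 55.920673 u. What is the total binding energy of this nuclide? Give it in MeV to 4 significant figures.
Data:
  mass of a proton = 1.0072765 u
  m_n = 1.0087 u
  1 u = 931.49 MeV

The nucleus contains 26 protons and 56 − 26 = 30 neutrons.
Σm = 26·m_p + 30·m_n = 26.1891890 + 30.2610 = 56.4501890 u
Mass defect Δm = 56.4501890 − 55.920673 = 0.5295160 u
Binding energy = Δm·c² = 0.5295160 × 931.49 MeV/u = 493.239 MeV

493.2 MeV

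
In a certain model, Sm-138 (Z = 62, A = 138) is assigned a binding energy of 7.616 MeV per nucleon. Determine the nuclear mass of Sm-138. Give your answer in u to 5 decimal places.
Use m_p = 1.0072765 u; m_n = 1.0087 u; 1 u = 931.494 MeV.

137.98404 u

Total binding energy = 138 × 7.616 = 1051.008 MeV
Mass defect = 1051.008 MeV / (931.494 MeV/u) = 1.1283036 u
Constituent mass = 62(1.0072765) + 76(1.0087) = 139.1123430 u
Nuclear mass = 139.1123430 − 1.1283036 = 137.9840394 u ≈ 137.98404 u (to 5 decimal places)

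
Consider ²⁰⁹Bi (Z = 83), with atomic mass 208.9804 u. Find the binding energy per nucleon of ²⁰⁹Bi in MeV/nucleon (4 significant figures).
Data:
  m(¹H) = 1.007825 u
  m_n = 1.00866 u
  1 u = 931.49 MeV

7.845 MeV/nucleon

Z = 83, so N = A − Z = 209 − 83 = 126.
Mass of separated nucleons = 83(1.007825) + 126(1.00866) = 83.649475 + 127.09116 = 210.740635 u
Δm = 210.740635 − 208.9804 = 1.760235 u
Binding energy = Δm·c² = 1.760235 × 931.49 MeV/u = 1639.64 MeV
Dividing by A = 209 gives 7.845 MeV per nucleon.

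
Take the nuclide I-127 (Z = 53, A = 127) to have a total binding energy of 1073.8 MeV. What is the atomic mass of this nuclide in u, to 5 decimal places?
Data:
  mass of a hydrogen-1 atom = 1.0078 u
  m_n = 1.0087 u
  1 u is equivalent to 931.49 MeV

Mass defect = 1073.8 MeV / (931.49 MeV/u) = 1.1527767 u
Constituent mass = 53(1.0078) + 74(1.0087) = 128.0572 u
Atomic mass = 128.0572 − 1.1527767 = 126.9044233 u ≈ 126.90442 u (to 5 decimal places)

126.90442 u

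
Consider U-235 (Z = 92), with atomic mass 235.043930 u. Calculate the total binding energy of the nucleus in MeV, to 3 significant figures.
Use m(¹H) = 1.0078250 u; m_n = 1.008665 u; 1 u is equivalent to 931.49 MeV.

Mass of separated nucleons = 92(1.0078250) + 143(1.008665) = 92.7199000 + 144.239095 = 236.9589950 u
Mass defect Δm = 236.9589950 − 235.043930 = 1.9150650 u
Converting to energy: 1.9150650 u × 931.49 MeV/u = 1783.86 MeV

1780 MeV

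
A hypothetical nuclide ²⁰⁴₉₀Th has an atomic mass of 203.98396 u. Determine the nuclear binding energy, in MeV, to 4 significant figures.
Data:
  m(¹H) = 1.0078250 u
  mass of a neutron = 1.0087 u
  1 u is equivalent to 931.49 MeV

1595 MeV

Z = 90, so N = A − Z = 204 − 90 = 114.
Σm = 90·m(¹H) + 114·m_n = 90.7042500 + 114.9918 = 205.6960500 u
The mass defect is 205.6960500 − 203.98396 = 1.7120900 u.
Binding energy = Δm·c² = 1.7120900 × 931.49 MeV/u = 1594.79 MeV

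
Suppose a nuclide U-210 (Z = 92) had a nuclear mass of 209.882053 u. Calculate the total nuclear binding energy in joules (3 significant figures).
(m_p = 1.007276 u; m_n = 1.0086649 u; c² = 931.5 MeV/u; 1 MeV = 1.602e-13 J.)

2.70e-10 J

With 92 protons and 118 neutrons (A = 210):
Total constituent mass: 92 × 1.007276 + 118 × 1.0086649 = 211.6918502 u
The mass defect is 211.6918502 − 209.882053 = 1.8097972 u.
Binding energy = Δm·c² = 1.8097972 × 931.5 MeV/u = 1685.83 MeV
In joules: 1685.83 MeV × 1.602e-13 J/MeV = 2.7007e-10 J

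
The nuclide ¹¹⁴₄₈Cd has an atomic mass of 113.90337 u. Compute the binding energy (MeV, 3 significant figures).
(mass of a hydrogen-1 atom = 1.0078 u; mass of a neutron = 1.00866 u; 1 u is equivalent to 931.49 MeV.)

971 MeV

The nucleus contains 48 protons and 114 − 48 = 66 neutrons.
Mass of separated nucleons = 48(1.0078) + 66(1.00866) = 48.3744 + 66.57156 = 114.94596 u
Δm = 114.94596 − 113.90337 = 1.04259 u
Binding energy = Δm·c² = 1.04259 × 931.49 MeV/u = 971.162 MeV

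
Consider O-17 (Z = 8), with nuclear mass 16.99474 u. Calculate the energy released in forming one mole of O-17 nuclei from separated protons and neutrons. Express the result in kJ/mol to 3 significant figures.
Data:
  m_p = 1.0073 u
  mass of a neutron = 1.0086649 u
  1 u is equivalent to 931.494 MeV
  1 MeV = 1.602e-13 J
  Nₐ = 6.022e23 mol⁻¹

Total constituent mass: 8 × 1.0073 + 9 × 1.0086649 = 17.1363841 u
Mass defect Δm = 17.1363841 − 16.99474 = 0.1416441 u
Binding energy = Δm·c² = 0.1416441 × 931.494 MeV/u = 131.941 MeV
Per nucleus in joules: 131.941 MeV × 1.602e-13 J/MeV = 2.1137e-11 J
Per mole: 2.1137e-11 J × 6.022e23 mol⁻¹ = 1.2729e+13 J/mol

1.27e+10 kJ/mol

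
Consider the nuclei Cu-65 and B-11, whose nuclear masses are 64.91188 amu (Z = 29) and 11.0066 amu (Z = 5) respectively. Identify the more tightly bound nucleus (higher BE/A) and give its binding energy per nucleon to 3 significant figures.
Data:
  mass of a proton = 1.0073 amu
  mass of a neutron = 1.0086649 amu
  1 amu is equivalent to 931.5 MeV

Cu-65: Σm = 29(1.0073) + 36(1.0086649) = 65.5236364 amu; Δm = 0.6117564 amu; E_B = 569.85 MeV; E_B/A = 8.767 MeV
B-11: Σm = 5(1.0073) + 6(1.0086649) = 11.0884894 amu; Δm = 0.0818894 amu; E_B = 76.280 MeV; E_B/A = 6.9345 MeV
Cu-65 has the higher binding energy per nucleon, so it is the more tightly bound nucleus.

Cu-65; 8.77 MeV/nucleon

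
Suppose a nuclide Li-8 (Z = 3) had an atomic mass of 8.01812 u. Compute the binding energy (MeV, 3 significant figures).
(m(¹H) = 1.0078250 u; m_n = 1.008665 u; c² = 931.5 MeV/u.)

45.3 MeV

Z = 3, so N = A − Z = 8 − 3 = 5.
Σm = 3·m(¹H) + 5·m_n = 3.0234750 + 5.043325 = 8.0668000 u
Δm = 8.0668000 − 8.01812 = 0.0486800 u
E_B = 0.0486800 × 931.5 = 45.3454 MeV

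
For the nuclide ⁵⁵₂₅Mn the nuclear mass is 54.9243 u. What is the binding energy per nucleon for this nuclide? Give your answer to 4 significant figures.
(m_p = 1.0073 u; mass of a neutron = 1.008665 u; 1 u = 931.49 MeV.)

Total constituent mass: 25 × 1.0073 + 30 × 1.008665 = 55.442450 u
Mass defect Δm = 55.442450 − 54.9243 = 0.518150 u
Binding energy = Δm·c² = 0.518150 × 931.49 MeV/u = 482.652 MeV
Per nucleon: 482.652 / 55 = 8.775 MeV

8.775 MeV/nucleon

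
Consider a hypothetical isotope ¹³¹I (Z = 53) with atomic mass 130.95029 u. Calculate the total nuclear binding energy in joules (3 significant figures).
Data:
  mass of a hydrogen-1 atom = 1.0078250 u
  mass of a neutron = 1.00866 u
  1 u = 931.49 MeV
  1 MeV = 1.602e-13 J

Total constituent mass: 53 × 1.0078250 + 78 × 1.00866 = 132.0902050 u
Mass defect Δm = 132.0902050 − 130.95029 = 1.1399150 u
Binding energy = Δm·c² = 1.1399150 × 931.49 MeV/u = 1061.82 MeV
In joules: 1061.82 MeV × 1.602e-13 J/MeV = 1.7010e-10 J

1.70e-10 J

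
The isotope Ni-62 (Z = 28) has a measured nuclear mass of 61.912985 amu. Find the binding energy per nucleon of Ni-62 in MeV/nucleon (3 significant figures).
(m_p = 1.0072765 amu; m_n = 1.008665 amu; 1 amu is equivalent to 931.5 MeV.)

With 28 protons and 34 neutrons (A = 62):
Mass of separated nucleons = 28(1.0072765) + 34(1.008665) = 28.2037420 + 34.294610 = 62.4983520 amu
The mass defect is 62.4983520 − 61.912985 = 0.5853670 amu.
Binding energy = Δm·c² = 0.5853670 × 931.5 MeV/amu = 545.269 MeV
Per nucleon: 545.269 / 62 = 8.7947 MeV

8.79 MeV/nucleon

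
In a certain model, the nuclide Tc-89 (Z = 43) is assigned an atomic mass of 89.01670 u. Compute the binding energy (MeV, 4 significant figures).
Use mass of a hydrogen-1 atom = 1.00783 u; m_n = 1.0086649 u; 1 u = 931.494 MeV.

669.3 MeV

Total constituent mass: 43 × 1.00783 + 46 × 1.0086649 = 89.7352754 u
Δm = 89.7352754 − 89.01670 = 0.7185754 u
E_B = 0.7185754 × 931.494 = 669.349 MeV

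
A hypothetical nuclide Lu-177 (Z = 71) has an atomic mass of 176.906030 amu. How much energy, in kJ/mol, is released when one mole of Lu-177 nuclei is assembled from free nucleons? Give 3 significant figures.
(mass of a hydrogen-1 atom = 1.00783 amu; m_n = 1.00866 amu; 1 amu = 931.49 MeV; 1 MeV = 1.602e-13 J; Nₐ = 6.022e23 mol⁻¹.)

Mass of separated nucleons = 71(1.00783) + 106(1.00866) = 71.55593 + 106.91796 = 178.47389 amu
The mass defect is 178.47389 − 176.906030 = 1.567860 amu.
Converting to energy: 1.567860 amu × 931.49 MeV/amu = 1460.45 MeV
Per nucleus in joules: 1460.45 MeV × 1.602e-13 J/MeV = 2.3396e-10 J
Per mole: 2.3396e-10 J × 6.022e23 mol⁻¹ = 1.4089e+14 J/mol

1.41e+11 kJ/mol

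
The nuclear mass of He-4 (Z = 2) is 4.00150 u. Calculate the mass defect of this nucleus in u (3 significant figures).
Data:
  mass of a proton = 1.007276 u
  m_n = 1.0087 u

0.0305 u

Z = 2, so N = A − Z = 4 − 2 = 2.
Σm = 2·m_p + 2·m_n = 2.014552 + 2.0174 = 4.031952 u
The mass defect is 4.031952 − 4.00150 = 0.030452 u.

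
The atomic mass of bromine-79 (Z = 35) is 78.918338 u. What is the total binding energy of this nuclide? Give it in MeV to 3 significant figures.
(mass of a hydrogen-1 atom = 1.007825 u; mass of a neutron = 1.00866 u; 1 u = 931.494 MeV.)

The nucleus contains 35 protons and 79 − 35 = 44 neutrons.
Σm = 35·m(¹H) + 44·m_n = 35.273875 + 44.38104 = 79.654915 u
Δm = 79.654915 − 78.918338 = 0.736577 u
E_B = 0.736577 × 931.494 = 686.117 MeV

686 MeV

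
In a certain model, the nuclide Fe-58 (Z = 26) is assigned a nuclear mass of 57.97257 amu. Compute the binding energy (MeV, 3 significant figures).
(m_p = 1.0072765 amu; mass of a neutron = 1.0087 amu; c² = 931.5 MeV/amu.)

461 MeV

Z = 26, so N = A − Z = 58 − 26 = 32.
Mass of separated nucleons = 26(1.0072765) + 32(1.0087) = 26.1891890 + 32.2784 = 58.4675890 amu
Mass defect Δm = 58.4675890 − 57.97257 = 0.4950190 amu
Converting to energy: 0.4950190 amu × 931.5 MeV/amu = 461.110 MeV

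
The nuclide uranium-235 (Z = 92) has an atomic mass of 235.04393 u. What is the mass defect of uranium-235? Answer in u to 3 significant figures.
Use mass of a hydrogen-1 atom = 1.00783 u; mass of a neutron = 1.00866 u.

1.91 u

Z = 92, so N = A − Z = 235 − 92 = 143.
Total constituent mass: 92 × 1.00783 + 143 × 1.00866 = 236.95874 u
Mass defect Δm = 236.95874 − 235.04393 = 1.91481 u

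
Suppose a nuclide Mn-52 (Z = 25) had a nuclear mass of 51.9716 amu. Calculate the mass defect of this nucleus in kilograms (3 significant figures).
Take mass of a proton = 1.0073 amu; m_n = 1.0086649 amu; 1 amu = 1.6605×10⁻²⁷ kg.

The nucleus contains 25 protons and 52 − 25 = 27 neutrons.
Total constituent mass: 25 × 1.0073 + 27 × 1.0086649 = 52.4164523 amu
The mass defect is 52.4164523 − 51.9716 = 0.4448523 amu.
In SI units: 0.4448523 amu × 1.6605×10⁻²⁷ kg/amu = 7.3868e-28 kg

7.39e-28 kg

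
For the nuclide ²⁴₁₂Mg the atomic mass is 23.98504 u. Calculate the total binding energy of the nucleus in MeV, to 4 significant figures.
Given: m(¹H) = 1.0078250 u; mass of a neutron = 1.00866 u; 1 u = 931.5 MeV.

198.2 MeV

Z = 12, so N = A − Z = 24 − 12 = 12.
Σm = 12·m(¹H) + 12·m_n = 12.0939000 + 12.10392 = 24.1978200 u
Δm = 24.1978200 − 23.98504 = 0.2127800 u
Binding energy = Δm·c² = 0.2127800 × 931.5 MeV/u = 198.205 MeV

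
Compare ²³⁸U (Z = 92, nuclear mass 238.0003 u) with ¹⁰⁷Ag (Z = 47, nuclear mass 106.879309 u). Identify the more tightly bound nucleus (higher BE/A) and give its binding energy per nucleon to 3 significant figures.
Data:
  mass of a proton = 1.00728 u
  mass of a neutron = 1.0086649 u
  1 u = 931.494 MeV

¹⁰⁷Ag; 8.56 MeV/nucleon

²³⁸U: Σm = 92(1.00728) + 146(1.0086649) = 239.9348354 u; Δm = 1.9345354 u; E_B = 1802.0 MeV; E_B/A = 7.571 MeV
¹⁰⁷Ag: Σm = 47(1.00728) + 60(1.0086649) = 107.8620540 u; Δm = 0.9827450 u; E_B = 915.42 MeV; E_B/A = 8.555 MeV
¹⁰⁷Ag has the higher binding energy per nucleon, so it is the more tightly bound nucleus.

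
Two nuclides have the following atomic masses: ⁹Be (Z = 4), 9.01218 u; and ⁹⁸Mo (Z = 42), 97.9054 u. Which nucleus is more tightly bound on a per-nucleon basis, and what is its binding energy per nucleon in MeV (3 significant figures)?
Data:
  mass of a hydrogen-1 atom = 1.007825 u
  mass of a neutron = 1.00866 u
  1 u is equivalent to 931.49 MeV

⁹Be: Σm = 4(1.007825) + 5(1.00866) = 9.074600 u; Δm = 0.062420 u; E_B = 58.144 MeV; E_B/A = 6.460 MeV
⁹⁸Mo: Σm = 42(1.007825) + 56(1.00866) = 98.813610 u; Δm = 0.908210 u; E_B = 845.99 MeV; E_B/A = 8.633 MeV
⁹⁸Mo has the higher binding energy per nucleon, so it is the more tightly bound nucleus.

⁹⁸Mo; 8.63 MeV/nucleon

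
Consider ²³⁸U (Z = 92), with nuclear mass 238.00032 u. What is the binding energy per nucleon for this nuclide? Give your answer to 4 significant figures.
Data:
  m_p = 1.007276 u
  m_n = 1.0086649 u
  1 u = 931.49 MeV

With 92 protons and 146 neutrons (A = 238):
Total constituent mass: 92 × 1.007276 + 146 × 1.0086649 = 239.9344674 u
Δm = 239.9344674 − 238.00032 = 1.9341474 u
E_B = 1.9341474 × 931.49 = 1801.64 MeV
BE/A = 1801.64 MeV / 238 = 7.570 MeV/nucleon

7.570 MeV/nucleon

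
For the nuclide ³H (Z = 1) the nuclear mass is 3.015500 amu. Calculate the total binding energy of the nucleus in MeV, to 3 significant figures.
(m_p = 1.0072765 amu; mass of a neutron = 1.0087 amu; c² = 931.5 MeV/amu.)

Total constituent mass: 1 × 1.0072765 + 2 × 1.0087 = 3.0246765 amu
Mass defect Δm = 3.0246765 − 3.015500 = 0.0091765 amu
Binding energy = Δm·c² = 0.0091765 × 931.5 MeV/amu = 8.54791 MeV

8.55 MeV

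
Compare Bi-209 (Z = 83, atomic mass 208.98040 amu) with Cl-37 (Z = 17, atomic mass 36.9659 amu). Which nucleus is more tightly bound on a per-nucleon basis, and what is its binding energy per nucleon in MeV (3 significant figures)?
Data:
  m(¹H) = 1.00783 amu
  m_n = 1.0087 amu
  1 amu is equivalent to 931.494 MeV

Bi-209: Σm = 83(1.00783) + 126(1.0087) = 210.74609 amu; Δm = 1.76569 amu; E_B = 1644.73 MeV; E_B/A = 7.870 MeV
Cl-37: Σm = 17(1.00783) + 20(1.0087) = 37.30711 amu; Δm = 0.34121 amu; E_B = 317.84 MeV; E_B/A = 8.590 MeV
Cl-37 has the higher binding energy per nucleon, so it is the more tightly bound nucleus.

Cl-37; 8.59 MeV/nucleon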